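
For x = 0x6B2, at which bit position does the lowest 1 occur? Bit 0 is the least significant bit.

0x6B2 = 11010110010
Trailing zeros: 1, so the lowest set bit is bit 1 (value 2).

1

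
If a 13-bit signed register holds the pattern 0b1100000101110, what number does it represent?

pattern = 1100000101110 (MSB is 1 ⇒ negative)
Invert: 0011111010001, add 1 → 0011111010010 = 2002, so the value is -2002.
(Equivalently: 6190 - 2^13 = 6190 - 8192 = -2002.)

-2002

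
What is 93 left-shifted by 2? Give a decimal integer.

372

93 = 001011101
shift left by 2 → 101110100 = 372
(equivalently, 93 × 2^2 = 93 × 4)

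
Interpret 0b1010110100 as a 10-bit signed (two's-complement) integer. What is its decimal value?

pattern = 1010110100 (MSB is 1 ⇒ negative)
Invert: 0101001011, add 1 → 0101001100 = 332, so the value is -332.
(Equivalently: 692 - 2^10 = 692 - 1024 = -332.)

-332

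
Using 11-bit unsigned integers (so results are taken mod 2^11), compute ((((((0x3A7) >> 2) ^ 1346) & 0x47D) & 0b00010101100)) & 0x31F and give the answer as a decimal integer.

0x3A7 = 01110100111
→ >> 2 → 00011101001 = 233
1346 = 10101000010
→ ^ → 10110101011 = 1451
0x47D = 10001111101
→ & → 10000101001 = 1065
0b00010101100 = 00010101100
→ & → 00000101000 = 40
0x31F = 01100011111
→ & → 00000001000 = 8

8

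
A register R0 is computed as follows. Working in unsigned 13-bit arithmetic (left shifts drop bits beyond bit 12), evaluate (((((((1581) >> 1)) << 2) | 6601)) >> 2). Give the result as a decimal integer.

1910

1581 = 0011000101101
→ >> 1 → 0001100010110 = 790
→ << 2 (mod 2^13) → 0110001011000 = 3160
6601 = 1100111001001
→ | → 1110111011001 = 7641
→ >> 2 → 0011101110110 = 1910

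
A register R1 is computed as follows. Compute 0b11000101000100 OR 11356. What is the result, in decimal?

15708

a = 11000101000100
11356 = 10110001011100
 OR → 11110101011100 = 15708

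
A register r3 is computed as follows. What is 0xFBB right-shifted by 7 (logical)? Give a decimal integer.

0xFBB = 111110111011
shift right by 7 → 000000011111 = 31
(equivalently, floor(4027 / 128))

31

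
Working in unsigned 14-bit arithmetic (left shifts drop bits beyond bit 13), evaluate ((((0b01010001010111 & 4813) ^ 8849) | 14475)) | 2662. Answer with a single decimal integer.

15103

0b01010001010111 = 01010001010111
4813 = 01001011001101
→ & → 01000001000101 = 4165
8849 = 10001010010001
→ ^ → 11001011010100 = 13012
14475 = 11100010001011
→ | → 11101011011111 = 15071
2662 = 00101001100110
→ | → 11101011111111 = 15103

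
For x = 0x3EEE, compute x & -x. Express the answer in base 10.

2

x = 11111011101110 = 16110
-x (two's complement) = …00000100010010
AND   = 00000000000010 = 2
(x & -x isolates the lowest set bit of x.)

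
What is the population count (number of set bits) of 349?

349 = 101011101
Count the 1s: 1 + 1 + 1 + 1 + 1 + 1 = 6

6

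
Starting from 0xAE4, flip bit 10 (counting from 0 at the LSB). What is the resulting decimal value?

3812

x = 00101011100100
bit 10 is currently 0; toggle it via x ^ (1 << 10) = x ^ 1024
→ 00111011100100 = 3812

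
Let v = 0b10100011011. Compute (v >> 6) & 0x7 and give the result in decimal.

4

v = 10100011011
Shift right by 6: 10100
Mask low 3 bits: 100 = 4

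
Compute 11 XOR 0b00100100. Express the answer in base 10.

47

11 = 001011
b = 100100
XOR → 101111 = 47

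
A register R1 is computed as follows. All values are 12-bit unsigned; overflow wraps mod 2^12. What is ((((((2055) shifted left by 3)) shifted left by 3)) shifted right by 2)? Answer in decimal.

2055 = 100000000111
→ shifted left by 3 (mod 2^12) → 000000111000 = 56
→ shifted left by 3 (mod 2^12) → 000111000000 = 448
→ shifted right by 2 → 000001110000 = 112

112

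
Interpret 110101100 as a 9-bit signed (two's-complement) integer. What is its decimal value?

-84

pattern = 110101100 (MSB is 1 ⇒ negative)
Invert: 001010011, add 1 → 001010100 = 84, so the value is -84.
(Equivalently: 428 - 2^9 = 428 - 512 = -84.)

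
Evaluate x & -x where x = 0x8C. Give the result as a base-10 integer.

4

x = 10001100 = 140
-x (two's complement) = …01110100
AND   = 00000100 = 4
(x & -x isolates the lowest set bit of x.)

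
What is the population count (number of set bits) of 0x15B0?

6

0x15B0 = 1010110110000
Count the 1s: 1 + 1 + 1 + 1 + 1 + 1 = 6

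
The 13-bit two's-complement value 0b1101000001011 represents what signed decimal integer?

-1525

pattern = 1101000001011 (MSB is 1 ⇒ negative)
Invert: 0010111110100, add 1 → 0010111110101 = 1525, so the value is -1525.
(Equivalently: 6667 - 2^13 = 6667 - 8192 = -1525.)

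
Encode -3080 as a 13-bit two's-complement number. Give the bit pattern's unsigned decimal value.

3080 in 13 bits: 0110000001000
Invert: 1001111110111
Add 1:  1001111111000 = 5112
(Check: 2^13 - 3080 = 8192 - 3080 = 5112.)

5112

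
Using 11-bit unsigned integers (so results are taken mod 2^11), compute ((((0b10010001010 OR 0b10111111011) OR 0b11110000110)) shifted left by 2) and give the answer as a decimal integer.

2044

0b10010001010 = 10010001010
0b10111111011 = 10111111011
→ OR → 10111111011 = 1531
0b11110000110 = 11110000110
→ OR → 11111111111 = 2047
→ shifted left by 2 (mod 2^11) → 11111111100 = 2044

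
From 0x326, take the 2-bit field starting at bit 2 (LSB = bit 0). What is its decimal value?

1

v = 01100100110
Shift right by 2: 011001001
Mask low 2 bits: 01 = 1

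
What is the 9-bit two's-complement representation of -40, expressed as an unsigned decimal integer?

472

40 in 9 bits: 000101000
Invert: 111010111
Add 1:  111011000 = 472
(Check: 2^9 - 40 = 512 - 40 = 472.)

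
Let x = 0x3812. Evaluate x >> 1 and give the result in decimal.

7177

0x3812 = 11100000010010
shift right by 1 → 01110000001001 = 7177
(equivalently, floor(14354 / 2))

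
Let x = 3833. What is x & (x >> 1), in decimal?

x = 111011111001 = 3833
x>>1 = 011101111100
AND  = 011001111000 = 1656
(x & (x >> 1) has a 1 wherever x has two consecutive 1 bits.)

1656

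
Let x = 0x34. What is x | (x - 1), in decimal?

55

x = 110100 = 52
x - 1 = 110011
OR    = 110111 = 55
(x | (x - 1) sets all bits below the lowest set bit.)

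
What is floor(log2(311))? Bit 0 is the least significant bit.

8

311 = 100110111
The topmost 1 is at position 8 (since 2^8 = 256 ≤ 311 < 512).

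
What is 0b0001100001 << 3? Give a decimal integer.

x = 0001100001
shift left by 3 → 1100001000 = 776
(equivalently, 97 × 2^3 = 97 × 8)

776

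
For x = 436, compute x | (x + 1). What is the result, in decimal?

437

x = 110110100 = 436
x + 1 = 110110101
OR    = 110110101 = 437
(x | (x + 1) sets the lowest cleared bit.)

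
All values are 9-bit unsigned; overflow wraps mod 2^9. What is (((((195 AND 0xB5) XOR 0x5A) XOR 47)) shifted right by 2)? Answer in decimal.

61

195 = 011000011
0xB5 = 010110101
→ AND → 010000001 = 129
0x5A = 001011010
→ XOR → 011011011 = 219
47 = 000101111
→ XOR → 011110100 = 244
→ shifted right by 2 → 000111101 = 61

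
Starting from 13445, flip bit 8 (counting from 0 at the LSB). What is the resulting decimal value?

x = 11010010000101
bit 8 is currently 0; toggle it via x ^ (1 << 8) = x ^ 256
→ 11010110000101 = 13701

13701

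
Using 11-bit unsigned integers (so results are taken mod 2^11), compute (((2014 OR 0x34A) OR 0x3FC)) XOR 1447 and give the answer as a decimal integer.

601

2014 = 11111011110
0x34A = 01101001010
→ OR → 11111011110 = 2014
0x3FC = 01111111100
→ OR → 11111111110 = 2046
1447 = 10110100111
→ XOR → 01001011001 = 601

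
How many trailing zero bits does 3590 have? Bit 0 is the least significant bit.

1

3590 = 111000000110
Trailing zeros: 1, so the lowest set bit is bit 1 (value 2).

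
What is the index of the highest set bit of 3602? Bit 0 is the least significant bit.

11

3602 = 111000010010
The topmost 1 is at position 11 (since 2^11 = 2048 ≤ 3602 < 4096).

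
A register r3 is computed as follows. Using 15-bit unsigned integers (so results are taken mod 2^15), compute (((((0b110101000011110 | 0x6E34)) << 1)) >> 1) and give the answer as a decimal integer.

11838

0b110101000011110 = 110101000011110
0x6E34 = 110111000110100
→ | → 110111000111110 = 28222
→ << 1 (mod 2^15) → 101110001111100 = 23676
→ >> 1 → 010111000111110 = 11838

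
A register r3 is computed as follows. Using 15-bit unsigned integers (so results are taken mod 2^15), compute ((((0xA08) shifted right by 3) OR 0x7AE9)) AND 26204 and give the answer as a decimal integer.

25160

0xA08 = 000101000001000
→ shifted right by 3 → 000000101000001 = 321
0x7AE9 = 111101011101001
→ OR → 111101111101001 = 31721
26204 = 110011001011100
→ AND → 110001001001000 = 25160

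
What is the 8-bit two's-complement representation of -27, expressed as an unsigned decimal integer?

229

27 in 8 bits: 00011011
Invert: 11100100
Add 1:  11100101 = 229
(Check: 2^8 - 27 = 256 - 27 = 229.)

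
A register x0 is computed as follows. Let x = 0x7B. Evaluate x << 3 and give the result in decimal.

0x7B = 0001111011
shift left by 3 → 1111011000 = 984
(equivalently, 123 × 2^3 = 123 × 8)

984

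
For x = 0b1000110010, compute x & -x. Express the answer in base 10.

x = 1000110010 = 562
-x (two's complement) = …0111001110
AND   = 0000000010 = 2
(x & -x isolates the lowest set bit of x.)

2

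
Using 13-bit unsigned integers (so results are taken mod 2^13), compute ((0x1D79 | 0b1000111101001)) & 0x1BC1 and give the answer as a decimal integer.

6593

0x1D79 = 1110101111001
0b1000111101001 = 1000111101001
→ | → 1110111111001 = 7673
0x1BC1 = 1101111000001
→ & → 1100111000001 = 6593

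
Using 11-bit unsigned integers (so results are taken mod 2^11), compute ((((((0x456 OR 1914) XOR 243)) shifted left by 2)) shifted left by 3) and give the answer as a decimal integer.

416

0x456 = 10001010110
1914 = 11101111010
→ OR → 11101111110 = 1918
243 = 00011110011
→ XOR → 11110001101 = 1933
→ shifted left by 2 (mod 2^11) → 11000110100 = 1588
→ shifted left by 3 (mod 2^11) → 00110100000 = 416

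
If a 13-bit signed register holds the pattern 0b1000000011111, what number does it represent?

pattern = 1000000011111 (MSB is 1 ⇒ negative)
Invert: 0111111100000, add 1 → 0111111100001 = 4065, so the value is -4065.
(Equivalently: 4127 - 2^13 = 4127 - 8192 = -4065.)

-4065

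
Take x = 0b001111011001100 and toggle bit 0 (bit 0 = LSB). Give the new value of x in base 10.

7885

x = 001111011001100
bit 0 is currently 0; toggle it via x ^ (1 << 0) = x ^ 1
→ 001111011001101 = 7885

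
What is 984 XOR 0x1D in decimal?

965

984 = 1111011000
0x1D = 0000011101
XOR → 1111000101 = 965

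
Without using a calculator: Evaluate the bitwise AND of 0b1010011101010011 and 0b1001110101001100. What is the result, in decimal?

a = 1010011101010011
b = 1001110101001100
AND → 1000010101000000 = 34112

34112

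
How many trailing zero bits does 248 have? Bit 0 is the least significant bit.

248 = 11111000
Trailing zeros: 3, so the lowest set bit is bit 3 (value 8).

3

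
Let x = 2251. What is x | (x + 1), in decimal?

x = 100011001011 = 2251
x + 1 = 100011001100
OR    = 100011001111 = 2255
(x | (x + 1) sets the lowest cleared bit.)

2255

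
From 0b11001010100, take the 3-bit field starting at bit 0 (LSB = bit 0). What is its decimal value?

v = 11001010100
Shift right by 0: 11001010100
Mask low 3 bits: 100 = 4

4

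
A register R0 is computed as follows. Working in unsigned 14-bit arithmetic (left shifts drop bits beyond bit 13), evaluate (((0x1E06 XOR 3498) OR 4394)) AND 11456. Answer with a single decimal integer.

0x1E06 = 01111000000110
3498 = 00110110101010
→ XOR → 01001110101100 = 5036
4394 = 01000100101010
→ OR → 01001110101110 = 5038
11456 = 10110011000000
→ AND → 00000010000000 = 128

128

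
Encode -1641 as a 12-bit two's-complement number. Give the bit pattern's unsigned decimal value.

1641 in 12 bits: 011001101001
Invert: 100110010110
Add 1:  100110010111 = 2455
(Check: 2^12 - 1641 = 4096 - 1641 = 2455.)

2455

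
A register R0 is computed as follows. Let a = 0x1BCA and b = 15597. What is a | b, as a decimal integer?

0x1BCA = 01101111001010
15597 = 11110011101101
 OR → 11111111101111 = 16367

16367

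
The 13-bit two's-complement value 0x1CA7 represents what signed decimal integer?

-857

pattern = 1110010100111 (MSB is 1 ⇒ negative)
Invert: 0001101011000, add 1 → 0001101011001 = 857, so the value is -857.
(Equivalently: 7335 - 2^13 = 7335 - 8192 = -857.)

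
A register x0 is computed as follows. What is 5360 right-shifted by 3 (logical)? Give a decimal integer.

5360 = 1010011110000
shift right by 3 → 0001010011110 = 670
(equivalently, floor(5360 / 8))

670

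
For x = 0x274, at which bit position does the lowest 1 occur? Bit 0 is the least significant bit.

2

0x274 = 1001110100
Trailing zeros: 2, so the lowest set bit is bit 2 (value 4).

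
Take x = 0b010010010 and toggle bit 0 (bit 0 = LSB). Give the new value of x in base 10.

x = 010010010
bit 0 is currently 0; toggle it via x ^ (1 << 0) = x ^ 1
→ 010010011 = 147

147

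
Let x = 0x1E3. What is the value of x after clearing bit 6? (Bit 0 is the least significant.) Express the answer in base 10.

419

x = 111100011
bit 6 is currently 1; clear it via x & ~(1 << 6) = x & ~64
→ 110100011 = 419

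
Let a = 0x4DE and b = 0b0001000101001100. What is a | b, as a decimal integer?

0x4DE = 0010011011110
b = 1000101001100
 OR → 1010111011110 = 5598

5598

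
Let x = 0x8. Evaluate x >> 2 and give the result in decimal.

2

0x8 = 1000
shift right by 2 → 0010 = 2
(equivalently, floor(8 / 4))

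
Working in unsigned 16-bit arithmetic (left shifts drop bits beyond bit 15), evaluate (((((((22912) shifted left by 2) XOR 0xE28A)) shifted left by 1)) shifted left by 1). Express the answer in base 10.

22912 = 0101100110000000
→ shifted left by 2 (mod 2^16) → 0110011000000000 = 26112
0xE28A = 1110001010001010
→ XOR → 1000010010001010 = 33930
→ shifted left by 1 (mod 2^16) → 0000100100010100 = 2324
→ shifted left by 1 (mod 2^16) → 0001001000101000 = 4648

4648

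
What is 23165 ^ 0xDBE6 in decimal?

33179

23165 = 0101101001111101
0xDBE6 = 1101101111100110
XOR → 1000000110011011 = 33179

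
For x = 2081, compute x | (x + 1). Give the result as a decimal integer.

x = 100000100001 = 2081
x + 1 = 100000100010
OR    = 100000100011 = 2083
(x | (x + 1) sets the lowest cleared bit.)

2083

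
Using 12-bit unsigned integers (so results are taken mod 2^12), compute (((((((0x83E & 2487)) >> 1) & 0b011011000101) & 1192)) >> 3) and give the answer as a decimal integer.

128

0x83E = 100000111110
2487 = 100110110111
→ & → 100000110110 = 2102
→ >> 1 → 010000011011 = 1051
0b011011000101 = 011011000101
→ & → 010000000001 = 1025
1192 = 010010101000
→ & → 010000000000 = 1024
→ >> 3 → 000010000000 = 128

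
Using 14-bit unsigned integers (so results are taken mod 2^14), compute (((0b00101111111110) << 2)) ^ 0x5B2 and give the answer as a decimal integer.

0b00101111111110 = 00101111111110
→ << 2 (mod 2^14) → 10111111111000 = 12280
0x5B2 = 00010110110010
→ ^ → 10101001001010 = 10826

10826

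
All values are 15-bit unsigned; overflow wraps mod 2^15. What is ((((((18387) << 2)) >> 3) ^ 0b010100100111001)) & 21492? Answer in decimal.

720

18387 = 100011111010011
→ << 2 (mod 2^15) → 001111101001100 = 8012
→ >> 3 → 000001111101001 = 1001
0b010100100111001 = 010100100111001
→ ^ → 010101011010000 = 10960
21492 = 101001111110100
→ & → 000001011010000 = 720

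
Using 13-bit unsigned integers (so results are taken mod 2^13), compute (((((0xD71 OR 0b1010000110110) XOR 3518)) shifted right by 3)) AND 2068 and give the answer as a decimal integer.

0xD71 = 0110101110001
0b1010000110110 = 1010000110110
→ OR → 1110101110111 = 7543
3518 = 0110110111110
→ XOR → 1000011001001 = 4297
→ shifted right by 3 → 0001000011001 = 537
2068 = 0100000010100
→ AND → 0000000010000 = 16

16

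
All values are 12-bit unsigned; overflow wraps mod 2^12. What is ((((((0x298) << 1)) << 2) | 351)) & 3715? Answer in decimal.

0x298 = 001010011000
→ << 1 (mod 2^12) → 010100110000 = 1328
→ << 2 (mod 2^12) → 010011000000 = 1216
351 = 000101011111
→ | → 010111011111 = 1503
3715 = 111010000011
→ & → 010010000011 = 1155

1155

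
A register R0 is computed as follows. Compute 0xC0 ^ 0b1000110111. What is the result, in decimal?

759

0xC0 = 0011000000
b = 1000110111
XOR → 1011110111 = 759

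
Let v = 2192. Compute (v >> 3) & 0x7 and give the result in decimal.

2

v = 100010010000
Shift right by 3: 100010010
Mask low 3 bits: 010 = 2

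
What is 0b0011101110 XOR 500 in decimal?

282

a = 011101110
500 = 111110100
XOR → 100011010 = 282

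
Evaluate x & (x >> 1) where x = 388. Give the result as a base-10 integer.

x = 110000100 = 388
x>>1 = 011000010
AND  = 010000000 = 128
(x & (x >> 1) has a 1 wherever x has two consecutive 1 bits.)

128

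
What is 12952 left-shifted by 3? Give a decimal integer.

103616

12952 = 00011001010011000
shift left by 3 → 11001010011000000 = 103616
(equivalently, 12952 × 2^3 = 12952 × 8)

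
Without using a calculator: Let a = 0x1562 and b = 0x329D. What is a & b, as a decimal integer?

4096

0x1562 = 01010101100010
0x329D = 11001010011101
AND → 01000000000000 = 4096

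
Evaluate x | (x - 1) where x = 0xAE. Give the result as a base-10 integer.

x = 10101110 = 174
x - 1 = 10101101
OR    = 10101111 = 175
(x | (x - 1) sets all bits below the lowest set bit.)

175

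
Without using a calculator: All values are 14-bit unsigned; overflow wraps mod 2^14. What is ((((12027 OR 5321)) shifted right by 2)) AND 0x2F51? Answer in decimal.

3856

12027 = 10111011111011
5321 = 01010011001001
→ OR → 11111011111011 = 16123
→ shifted right by 2 → 00111110111110 = 4030
0x2F51 = 10111101010001
→ AND → 00111100010000 = 3856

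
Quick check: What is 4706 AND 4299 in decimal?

4706 = 1001001100010
4299 = 1000011001011
AND → 1000001000010 = 4162

4162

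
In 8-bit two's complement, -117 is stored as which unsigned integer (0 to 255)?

139

117 in 8 bits: 01110101
Invert: 10001010
Add 1:  10001011 = 139
(Check: 2^8 - 117 = 256 - 117 = 139.)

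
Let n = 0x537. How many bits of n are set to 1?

7

0x537 = 10100110111
Count the 1s: 1 + 1 + 1 + 1 + 1 + 1 + 1 = 7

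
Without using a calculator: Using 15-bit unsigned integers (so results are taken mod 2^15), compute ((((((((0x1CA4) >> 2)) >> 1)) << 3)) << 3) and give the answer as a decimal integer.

0x1CA4 = 001110010100100
→ >> 2 → 000011100101001 = 1833
→ >> 1 → 000001110010100 = 916
→ << 3 (mod 2^15) → 001110010100000 = 7328
→ << 3 (mod 2^15) → 110010100000000 = 25856

25856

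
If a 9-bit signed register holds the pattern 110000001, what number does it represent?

-127

pattern = 110000001 (MSB is 1 ⇒ negative)
Invert: 001111110, add 1 → 001111111 = 127, so the value is -127.
(Equivalently: 385 - 2^9 = 385 - 512 = -127.)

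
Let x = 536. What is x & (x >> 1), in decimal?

x = 1000011000 = 536
x>>1 = 0100001100
AND  = 0000001000 = 8
(x & (x >> 1) has a 1 wherever x has two consecutive 1 bits.)

8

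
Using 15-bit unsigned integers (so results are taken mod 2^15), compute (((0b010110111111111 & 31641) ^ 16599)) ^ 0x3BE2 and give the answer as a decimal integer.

0b010110111111111 = 010110111111111
31641 = 111101110011001
→ & → 010100110011001 = 10649
16599 = 100000011010111
→ ^ → 110100101001110 = 26958
0x3BE2 = 011101111100010
→ ^ → 101001010101100 = 21164

21164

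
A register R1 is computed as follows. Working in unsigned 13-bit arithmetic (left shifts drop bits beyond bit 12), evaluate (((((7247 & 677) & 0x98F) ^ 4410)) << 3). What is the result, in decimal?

2552

7247 = 1110001001111
677 = 0001010100101
→ & → 0000000000101 = 5
0x98F = 0100110001111
→ & → 0000000000101 = 5
4410 = 1000100111010
→ ^ → 1000100111111 = 4415
→ << 3 (mod 2^13) → 0100111111000 = 2552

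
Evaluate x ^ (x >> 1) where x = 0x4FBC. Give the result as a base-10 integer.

x = 100111110111100 = 20412
x>>1 = 010011111011110
XOR  = 110100001100010 = 26722
(x ^ (x >> 1) gives the standard binary-reflected Gray code of x.)

26722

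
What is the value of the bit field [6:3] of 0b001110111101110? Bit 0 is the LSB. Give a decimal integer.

v = 001110111101110
Shift right by 3: 001110111101
Mask low 4 bits: 1101 = 13

13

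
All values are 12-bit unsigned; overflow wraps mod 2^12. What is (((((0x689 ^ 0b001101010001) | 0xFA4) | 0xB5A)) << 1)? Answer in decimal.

4092

0x689 = 011010001001
0b001101010001 = 001101010001
→ ^ → 010111011000 = 1496
0xFA4 = 111110100100
→ | → 111111111100 = 4092
0xB5A = 101101011010
→ | → 111111111110 = 4094
→ << 1 (mod 2^12) → 111111111100 = 4092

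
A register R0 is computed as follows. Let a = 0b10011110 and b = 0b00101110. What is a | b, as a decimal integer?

a = 10011110
b = 00101110
 OR → 10111110 = 190

190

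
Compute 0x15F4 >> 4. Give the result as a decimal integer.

0x15F4 = 1010111110100
shift right by 4 → 0000101011111 = 351
(equivalently, floor(5620 / 16))

351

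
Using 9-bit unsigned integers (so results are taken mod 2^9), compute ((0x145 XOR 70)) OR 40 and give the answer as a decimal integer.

0x145 = 101000101
70 = 001000110
→ XOR → 100000011 = 259
40 = 000101000
→ OR → 100101011 = 299

299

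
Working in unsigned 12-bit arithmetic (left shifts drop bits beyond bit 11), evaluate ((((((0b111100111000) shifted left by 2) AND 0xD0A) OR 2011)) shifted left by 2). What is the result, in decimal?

0b111100111000 = 111100111000
→ shifted left by 2 (mod 2^12) → 110011100000 = 3296
0xD0A = 110100001010
→ AND → 110000000000 = 3072
2011 = 011111011011
→ OR → 111111011011 = 4059
→ shifted left by 2 (mod 2^12) → 111101101100 = 3948

3948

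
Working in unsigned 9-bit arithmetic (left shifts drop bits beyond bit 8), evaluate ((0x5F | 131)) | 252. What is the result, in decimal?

255

0x5F = 001011111
131 = 010000011
→ | → 011011111 = 223
252 = 011111100
→ | → 011111111 = 255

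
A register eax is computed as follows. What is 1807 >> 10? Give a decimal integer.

1807 = 11100001111
shift right by 10 → 00000000001 = 1
(equivalently, floor(1807 / 1024))

1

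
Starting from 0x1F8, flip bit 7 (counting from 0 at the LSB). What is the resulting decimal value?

x = 0111111000
bit 7 is currently 1; toggle it via x ^ (1 << 7) = x ^ 128
→ 0101111000 = 376

376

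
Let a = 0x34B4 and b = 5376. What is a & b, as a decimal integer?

5120

0x34B4 = 11010010110100
5376 = 01010100000000
AND → 01010000000000 = 5120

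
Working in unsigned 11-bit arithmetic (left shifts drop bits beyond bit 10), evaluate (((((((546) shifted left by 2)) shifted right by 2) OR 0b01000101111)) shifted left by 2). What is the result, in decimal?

546 = 01000100010
→ shifted left by 2 (mod 2^11) → 00010001000 = 136
→ shifted right by 2 → 00000100010 = 34
0b01000101111 = 01000101111
→ OR → 01000101111 = 559
→ shifted left by 2 (mod 2^11) → 00010111100 = 188

188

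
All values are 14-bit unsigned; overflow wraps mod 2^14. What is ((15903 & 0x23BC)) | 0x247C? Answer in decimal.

9852

15903 = 11111000011111
0x23BC = 10001110111100
→ & → 10001000011100 = 8732
0x247C = 10010001111100
→ | → 10011001111100 = 9852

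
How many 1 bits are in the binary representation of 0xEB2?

7

0xEB2 = 111010110010
Count the 1s: 1 + 1 + 1 + 1 + 1 + 1 + 1 = 7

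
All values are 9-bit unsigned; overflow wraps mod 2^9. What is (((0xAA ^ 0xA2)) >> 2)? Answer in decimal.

2

0xAA = 010101010
0xA2 = 010100010
→ ^ → 000001000 = 8
→ >> 2 → 000000010 = 2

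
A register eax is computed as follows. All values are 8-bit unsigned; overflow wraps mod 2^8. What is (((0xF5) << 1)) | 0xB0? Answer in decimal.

0xF5 = 11110101
→ << 1 (mod 2^8) → 11101010 = 234
0xB0 = 10110000
→ | → 11111010 = 250

250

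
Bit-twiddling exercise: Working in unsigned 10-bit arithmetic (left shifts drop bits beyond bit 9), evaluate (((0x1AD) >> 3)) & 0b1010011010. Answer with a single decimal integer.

16

0x1AD = 0110101101
→ >> 3 → 0000110101 = 53
0b1010011010 = 1010011010
→ & → 0000010000 = 16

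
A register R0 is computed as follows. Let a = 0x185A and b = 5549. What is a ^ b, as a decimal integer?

0x185A = 1100001011010
5549 = 1010110101101
XOR → 0110111110111 = 3575

3575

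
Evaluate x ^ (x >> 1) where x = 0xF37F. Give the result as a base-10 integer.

x = 1111001101111111 = 62335
x>>1 = 0111100110111111
XOR  = 1000101011000000 = 35520
(x ^ (x >> 1) gives the standard binary-reflected Gray code of x.)

35520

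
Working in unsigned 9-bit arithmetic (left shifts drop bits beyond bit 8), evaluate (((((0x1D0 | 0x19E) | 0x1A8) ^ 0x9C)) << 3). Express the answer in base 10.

0x1D0 = 111010000
0x19E = 110011110
→ | → 111011110 = 478
0x1A8 = 110101000
→ | → 111111110 = 510
0x9C = 010011100
→ ^ → 101100010 = 354
→ << 3 (mod 2^9) → 100010000 = 272

272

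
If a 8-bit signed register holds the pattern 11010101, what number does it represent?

-43

pattern = 11010101 (MSB is 1 ⇒ negative)
Invert: 00101010, add 1 → 00101011 = 43, so the value is -43.
(Equivalently: 213 - 2^8 = 213 - 256 = -43.)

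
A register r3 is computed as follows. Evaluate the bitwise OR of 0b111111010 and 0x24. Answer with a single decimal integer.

510

a = 111111010
0x24 = 000100100
 OR → 111111110 = 510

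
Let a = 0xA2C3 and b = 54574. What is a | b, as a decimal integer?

63471

0xA2C3 = 1010001011000011
54574 = 1101010100101110
 OR → 1111011111101111 = 63471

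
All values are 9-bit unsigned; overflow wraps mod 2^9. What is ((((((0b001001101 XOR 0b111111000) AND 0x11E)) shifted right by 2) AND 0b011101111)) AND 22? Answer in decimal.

4

0b001001101 = 001001101
0b111111000 = 111111000
→ XOR → 110110101 = 437
0x11E = 100011110
→ AND → 100010100 = 276
→ shifted right by 2 → 001000101 = 69
0b011101111 = 011101111
→ AND → 001000101 = 69
22 = 000010110
→ AND → 000000100 = 4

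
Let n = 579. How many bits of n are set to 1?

579 = 1001000011
Count the 1s: 1 + 1 + 1 + 1 = 4

4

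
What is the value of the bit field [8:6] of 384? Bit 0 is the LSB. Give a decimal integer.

6

v = 0110000000
Shift right by 6: 0110
Mask low 3 bits: 110 = 6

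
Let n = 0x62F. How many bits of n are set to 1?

7

0x62F = 11000101111
Count the 1s: 1 + 1 + 1 + 1 + 1 + 1 + 1 = 7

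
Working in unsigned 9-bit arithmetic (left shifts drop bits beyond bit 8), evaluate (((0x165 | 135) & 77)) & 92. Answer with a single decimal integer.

0x165 = 101100101
135 = 010000111
→ | → 111100111 = 487
77 = 001001101
→ & → 001000101 = 69
92 = 001011100
→ & → 001000100 = 68

68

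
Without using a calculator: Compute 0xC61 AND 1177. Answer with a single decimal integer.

0xC61 = 110001100001
1177 = 010010011001
AND → 010000000001 = 1025

1025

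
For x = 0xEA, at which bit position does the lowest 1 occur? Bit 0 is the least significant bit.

0xEA = 11101010
Trailing zeros: 1, so the lowest set bit is bit 1 (value 2).

1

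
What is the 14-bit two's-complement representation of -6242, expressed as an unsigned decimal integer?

10142

6242 in 14 bits: 01100001100010
Invert: 10011110011101
Add 1:  10011110011110 = 10142
(Check: 2^14 - 6242 = 16384 - 6242 = 10142.)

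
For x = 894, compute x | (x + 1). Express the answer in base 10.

895

x = 1101111110 = 894
x + 1 = 1101111111
OR    = 1101111111 = 895
(x | (x + 1) sets the lowest cleared bit.)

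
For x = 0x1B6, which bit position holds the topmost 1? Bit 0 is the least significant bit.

0x1B6 = 110110110
The topmost 1 is at position 8 (since 2^8 = 256 ≤ 438 < 512).

8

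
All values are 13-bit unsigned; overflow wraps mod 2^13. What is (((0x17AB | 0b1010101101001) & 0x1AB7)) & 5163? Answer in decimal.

4131

0x17AB = 1011110101011
0b1010101101001 = 1010101101001
→ | → 1011111101011 = 6123
0x1AB7 = 1101010110111
→ & → 1001010100011 = 4771
5163 = 1010000101011
→ & → 1000000100011 = 4131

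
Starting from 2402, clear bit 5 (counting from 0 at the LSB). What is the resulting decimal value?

x = 0100101100010
bit 5 is currently 1; clear it via x & ~(1 << 5) = x & ~32
→ 0100101000010 = 2370

2370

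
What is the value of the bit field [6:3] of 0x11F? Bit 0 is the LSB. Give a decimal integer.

3

v = 100011111
Shift right by 3: 100011
Mask low 4 bits: 0011 = 3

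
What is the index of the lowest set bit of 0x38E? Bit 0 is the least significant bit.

1

0x38E = 1110001110
Trailing zeros: 1, so the lowest set bit is bit 1 (value 2).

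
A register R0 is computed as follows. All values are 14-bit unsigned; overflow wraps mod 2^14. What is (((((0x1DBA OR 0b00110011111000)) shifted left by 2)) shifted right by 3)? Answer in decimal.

0x1DBA = 01110110111010
0b00110011111000 = 00110011111000
→ OR → 01110111111010 = 7674
→ shifted left by 2 (mod 2^14) → 11011111101000 = 14312
→ shifted right by 3 → 00011011111101 = 1789

1789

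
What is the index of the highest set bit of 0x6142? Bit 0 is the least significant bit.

14

0x6142 = 110000101000010
The topmost 1 is at position 14 (since 2^14 = 16384 ≤ 24898 < 32768).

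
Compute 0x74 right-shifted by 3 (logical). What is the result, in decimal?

0x74 = 1110100
shift right by 3 → 0001110 = 14
(equivalently, floor(116 / 8))

14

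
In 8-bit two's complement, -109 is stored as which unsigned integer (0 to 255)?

147

109 in 8 bits: 01101101
Invert: 10010010
Add 1:  10010011 = 147
(Check: 2^8 - 109 = 256 - 109 = 147.)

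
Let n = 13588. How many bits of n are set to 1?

13588 = 11010100010100
Count the 1s: 1 + 1 + 1 + 1 + 1 + 1 = 6

6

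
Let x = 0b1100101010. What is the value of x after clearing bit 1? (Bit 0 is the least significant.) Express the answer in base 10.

808

x = 1100101010
bit 1 is currently 1; clear it via x & ~(1 << 1) = x & ~2
→ 1100101000 = 808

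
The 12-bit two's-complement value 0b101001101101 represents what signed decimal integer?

pattern = 101001101101 (MSB is 1 ⇒ negative)
Invert: 010110010010, add 1 → 010110010011 = 1427, so the value is -1427.
(Equivalently: 2669 - 2^12 = 2669 - 4096 = -1427.)

-1427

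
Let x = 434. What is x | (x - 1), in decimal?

x = 110110010 = 434
x - 1 = 110110001
OR    = 110110011 = 435
(x | (x - 1) sets all bits below the lowest set bit.)

435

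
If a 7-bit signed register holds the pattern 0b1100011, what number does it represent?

-29

pattern = 1100011 (MSB is 1 ⇒ negative)
Invert: 0011100, add 1 → 0011101 = 29, so the value is -29.
(Equivalently: 99 - 2^7 = 99 - 128 = -29.)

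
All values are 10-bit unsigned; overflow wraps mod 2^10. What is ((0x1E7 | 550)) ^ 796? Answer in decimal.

0x1E7 = 0111100111
550 = 1000100110
→ | → 1111100111 = 999
796 = 1100011100
→ ^ → 0011111011 = 251

251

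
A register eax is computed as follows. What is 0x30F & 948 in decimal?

772

0x30F = 1100001111
948 = 1110110100
AND → 1100000100 = 772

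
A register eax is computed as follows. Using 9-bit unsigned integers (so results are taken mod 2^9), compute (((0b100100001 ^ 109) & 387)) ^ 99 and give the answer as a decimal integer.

355

0b100100001 = 100100001
109 = 001101101
→ ^ → 101001100 = 332
387 = 110000011
→ & → 100000000 = 256
99 = 001100011
→ ^ → 101100011 = 355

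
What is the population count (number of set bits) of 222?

222 = 11011110
Count the 1s: 1 + 1 + 1 + 1 + 1 + 1 = 6

6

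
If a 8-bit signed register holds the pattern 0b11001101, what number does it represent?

pattern = 11001101 (MSB is 1 ⇒ negative)
Invert: 00110010, add 1 → 00110011 = 51, so the value is -51.
(Equivalently: 205 - 2^8 = 205 - 256 = -51.)

-51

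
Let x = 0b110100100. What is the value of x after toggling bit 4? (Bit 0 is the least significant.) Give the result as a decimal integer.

x = 110100100
bit 4 is currently 0; toggle it via x ^ (1 << 4) = x ^ 16
→ 110110100 = 436

436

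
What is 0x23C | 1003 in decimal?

1023

0x23C = 1000111100
1003 = 1111101011
 OR → 1111111111 = 1023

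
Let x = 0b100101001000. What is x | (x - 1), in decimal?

x = 100101001000 = 2376
x - 1 = 100101000111
OR    = 100101001111 = 2383
(x | (x - 1) sets all bits below the lowest set bit.)

2383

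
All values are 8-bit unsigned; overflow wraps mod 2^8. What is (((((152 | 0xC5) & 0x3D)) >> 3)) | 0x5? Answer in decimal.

152 = 10011000
0xC5 = 11000101
→ | → 11011101 = 221
0x3D = 00111101
→ & → 00011101 = 29
→ >> 3 → 00000011 = 3
0x5 = 00000101
→ | → 00000111 = 7

7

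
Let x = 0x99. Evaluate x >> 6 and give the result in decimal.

2

0x99 = 10011001
shift right by 6 → 00000010 = 2
(equivalently, floor(153 / 64))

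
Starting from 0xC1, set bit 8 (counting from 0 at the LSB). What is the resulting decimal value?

449

x = 0011000001
bit 8 is currently 0; set it via x | (1 << 8) = x | 256
→ 0111000001 = 449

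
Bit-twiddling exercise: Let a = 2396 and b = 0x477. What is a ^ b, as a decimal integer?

2396 = 100101011100
0x477 = 010001110111
XOR → 110100101011 = 3371

3371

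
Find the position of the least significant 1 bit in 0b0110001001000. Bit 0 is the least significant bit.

0b0110001001000 = 110001001000
Trailing zeros: 3, so the lowest set bit is bit 3 (value 8).

3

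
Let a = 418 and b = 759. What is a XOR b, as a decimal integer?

853

418 = 0110100010
759 = 1011110111
XOR → 1101010101 = 853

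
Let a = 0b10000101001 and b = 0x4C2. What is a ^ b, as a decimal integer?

a = 10000101001
0x4C2 = 10011000010
XOR → 00011101011 = 235

235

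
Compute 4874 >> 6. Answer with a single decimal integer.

4874 = 1001100001010
shift right by 6 → 0000001001100 = 76
(equivalently, floor(4874 / 64))

76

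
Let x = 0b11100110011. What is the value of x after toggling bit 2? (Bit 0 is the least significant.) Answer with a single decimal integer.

x = 11100110011
bit 2 is currently 0; toggle it via x ^ (1 << 2) = x ^ 4
→ 11100110111 = 1847

1847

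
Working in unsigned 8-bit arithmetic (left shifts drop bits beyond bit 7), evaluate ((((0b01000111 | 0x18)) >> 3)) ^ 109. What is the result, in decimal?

102

0b01000111 = 01000111
0x18 = 00011000
→ | → 01011111 = 95
→ >> 3 → 00001011 = 11
109 = 01101101
→ ^ → 01100110 = 102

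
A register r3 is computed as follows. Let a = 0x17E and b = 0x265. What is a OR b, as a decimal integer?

895

0x17E = 0101111110
0x265 = 1001100101
 OR → 1101111111 = 895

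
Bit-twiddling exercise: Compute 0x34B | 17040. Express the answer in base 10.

0x34B = 000001101001011
17040 = 100001010010000
 OR → 100001111011011 = 17371

17371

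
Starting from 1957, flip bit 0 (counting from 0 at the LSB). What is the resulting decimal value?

x = 11110100101
bit 0 is currently 1; toggle it via x ^ (1 << 0) = x ^ 1
→ 11110100100 = 1956

1956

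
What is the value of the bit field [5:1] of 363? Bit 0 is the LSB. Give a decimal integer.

v = 00101101011
Shift right by 1: 0010110101
Mask low 5 bits: 10101 = 21

21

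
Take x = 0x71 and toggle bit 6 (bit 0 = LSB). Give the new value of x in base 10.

x = 001110001
bit 6 is currently 1; toggle it via x ^ (1 << 6) = x ^ 64
→ 000110001 = 49

49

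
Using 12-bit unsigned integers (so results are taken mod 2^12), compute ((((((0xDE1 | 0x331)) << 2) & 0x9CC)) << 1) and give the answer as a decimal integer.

904

0xDE1 = 110111100001
0x331 = 001100110001
→ | → 111111110001 = 4081
→ << 2 (mod 2^12) → 111111000100 = 4036
0x9CC = 100111001100
→ & → 100111000100 = 2500
→ << 1 (mod 2^12) → 001110001000 = 904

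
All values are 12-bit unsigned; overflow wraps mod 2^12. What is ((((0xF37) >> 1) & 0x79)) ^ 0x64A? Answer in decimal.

0xF37 = 111100110111
→ >> 1 → 011110011011 = 1947
0x79 = 000001111001
→ & → 000000011001 = 25
0x64A = 011001001010
→ ^ → 011001010011 = 1619

1619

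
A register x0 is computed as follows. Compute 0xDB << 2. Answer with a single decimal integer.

0xDB = 0011011011
shift left by 2 → 1101101100 = 876
(equivalently, 219 × 2^2 = 219 × 4)

876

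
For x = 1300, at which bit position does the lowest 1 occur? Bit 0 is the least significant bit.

2

1300 = 10100010100
Trailing zeros: 2, so the lowest set bit is bit 2 (value 4).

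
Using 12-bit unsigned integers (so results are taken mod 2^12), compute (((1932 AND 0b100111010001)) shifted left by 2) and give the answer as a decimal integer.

1536

1932 = 011110001100
0b100111010001 = 100111010001
→ AND → 000110000000 = 384
→ shifted left by 2 (mod 2^12) → 011000000000 = 1536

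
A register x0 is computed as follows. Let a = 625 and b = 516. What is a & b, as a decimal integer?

512

625 = 1001110001
516 = 1000000100
AND → 1000000000 = 512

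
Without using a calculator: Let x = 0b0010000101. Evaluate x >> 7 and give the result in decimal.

x = 10000101
shift right by 7 → 00000001 = 1
(equivalently, floor(133 / 128))

1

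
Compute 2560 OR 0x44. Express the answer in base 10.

2560 = 101000000000
0x44 = 000001000100
 OR → 101001000100 = 2628

2628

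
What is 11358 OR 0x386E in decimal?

11358 = 10110001011110
0x386E = 11100001101110
 OR → 11110001111110 = 15486

15486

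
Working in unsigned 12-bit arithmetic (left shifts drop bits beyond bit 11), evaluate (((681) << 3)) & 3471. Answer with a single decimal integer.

1288

681 = 001010101001
→ << 3 (mod 2^12) → 010101001000 = 1352
3471 = 110110001111
→ & → 010100001000 = 1288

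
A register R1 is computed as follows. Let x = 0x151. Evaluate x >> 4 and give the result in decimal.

0x151 = 101010001
shift right by 4 → 000010101 = 21
(equivalently, floor(337 / 16))

21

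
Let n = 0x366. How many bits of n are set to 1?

0x366 = 1101100110
Count the 1s: 1 + 1 + 1 + 1 + 1 + 1 = 6

6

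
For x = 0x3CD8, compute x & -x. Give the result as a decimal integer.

8

x = 11110011011000 = 15576
-x (two's complement) = …00001100101000
AND   = 00000000001000 = 8
(x & -x isolates the lowest set bit of x.)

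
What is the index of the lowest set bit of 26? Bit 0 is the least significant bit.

26 = 11010
Trailing zeros: 1, so the lowest set bit is bit 1 (value 2).

1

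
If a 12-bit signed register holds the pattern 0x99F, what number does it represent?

pattern = 100110011111 (MSB is 1 ⇒ negative)
Invert: 011001100000, add 1 → 011001100001 = 1633, so the value is -1633.
(Equivalently: 2463 - 2^12 = 2463 - 4096 = -1633.)

-1633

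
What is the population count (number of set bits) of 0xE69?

7

0xE69 = 111001101001
Count the 1s: 1 + 1 + 1 + 1 + 1 + 1 + 1 = 7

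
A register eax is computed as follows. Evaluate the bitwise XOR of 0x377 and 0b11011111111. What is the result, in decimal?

1416

0x377 = 01101110111
b = 11011111111
XOR → 10110001000 = 1416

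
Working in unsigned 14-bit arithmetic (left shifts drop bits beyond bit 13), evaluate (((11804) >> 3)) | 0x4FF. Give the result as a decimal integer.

1535

11804 = 10111000011100
→ >> 3 → 00010111000011 = 1475
0x4FF = 00010011111111
→ | → 00010111111111 = 1535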